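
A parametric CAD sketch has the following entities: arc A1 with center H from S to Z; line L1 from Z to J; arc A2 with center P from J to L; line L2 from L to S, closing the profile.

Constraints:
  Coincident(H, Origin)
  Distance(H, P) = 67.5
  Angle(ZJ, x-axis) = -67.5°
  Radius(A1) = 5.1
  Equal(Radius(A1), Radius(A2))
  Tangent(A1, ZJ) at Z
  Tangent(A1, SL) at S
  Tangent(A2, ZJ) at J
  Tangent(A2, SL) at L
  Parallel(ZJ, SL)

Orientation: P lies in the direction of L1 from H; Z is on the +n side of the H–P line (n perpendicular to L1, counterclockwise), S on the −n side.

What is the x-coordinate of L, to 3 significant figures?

21.1

Tangency of A1 to both parallel lines with radius 5.1 puts Z and S at H ± 5.1·n: Z = (4.71, 1.95), S = (-4.71, -1.95). Equal radii place J and L the same way about P: J = P + 5.1·n = (30.5, -60.4), L = P − 5.1·n = (21.1, -64.3). So L.x = 21.1.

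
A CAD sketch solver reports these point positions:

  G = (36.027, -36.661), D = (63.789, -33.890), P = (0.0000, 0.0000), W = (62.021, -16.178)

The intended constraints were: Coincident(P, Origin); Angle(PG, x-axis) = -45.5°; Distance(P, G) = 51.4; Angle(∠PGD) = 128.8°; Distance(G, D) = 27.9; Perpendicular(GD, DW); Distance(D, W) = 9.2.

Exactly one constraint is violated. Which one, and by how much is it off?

Distance(D, W) = 9.2 — off by 8.60.

P = (0.00, 0.00) ✓; PG at -45.50° ✓; |PG| = 51.40 ✓; ∠PGD = 128.8° ✓; |GD| = 27.90 ✓; ∠(GD, DW) = 90.00° ✓; |DW| = 17.80 ✗.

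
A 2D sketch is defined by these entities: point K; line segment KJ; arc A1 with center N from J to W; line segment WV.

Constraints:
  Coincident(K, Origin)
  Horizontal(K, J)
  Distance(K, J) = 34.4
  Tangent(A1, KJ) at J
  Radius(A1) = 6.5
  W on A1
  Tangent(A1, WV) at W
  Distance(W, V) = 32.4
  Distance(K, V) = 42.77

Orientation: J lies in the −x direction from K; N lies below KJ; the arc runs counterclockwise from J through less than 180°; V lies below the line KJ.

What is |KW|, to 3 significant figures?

41.1

Checks: |NW| = 6.500 ✓; ∠(NW, WV) = 90.00° ✓; |WV| = 32.40 ✓; |KV| = 42.77 ✓.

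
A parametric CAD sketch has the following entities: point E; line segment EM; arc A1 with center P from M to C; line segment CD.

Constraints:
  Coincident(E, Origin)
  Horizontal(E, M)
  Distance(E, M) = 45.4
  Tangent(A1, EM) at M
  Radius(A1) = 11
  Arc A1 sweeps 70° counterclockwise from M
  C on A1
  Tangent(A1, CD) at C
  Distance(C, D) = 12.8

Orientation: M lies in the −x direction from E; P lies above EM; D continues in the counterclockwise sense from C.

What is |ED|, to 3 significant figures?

36.2

E is at the origin; EM is horizontal with |EM| = 45.4 and M on the −x side, so M = (-45.4, 0.00). The tangent condition forces PM to be normal to EM, so P = M + (0, 11) = (-45.4, 11.0). On A1, M sits at bearing -90° from P; a 70° counterclockwise sweep puts C at bearing -20°, so C = P + 11.0·(cos -20°, sin -20°) = (-35.1, 7.24). Tangency of A1 to CD means the radius PC is perpendicular to CD, so CD runs along (−sin -20°, cos -20°); with |CD| = 12.8, D = (-30.7, 19.3). Then |ED| = |D − E| = 36.2.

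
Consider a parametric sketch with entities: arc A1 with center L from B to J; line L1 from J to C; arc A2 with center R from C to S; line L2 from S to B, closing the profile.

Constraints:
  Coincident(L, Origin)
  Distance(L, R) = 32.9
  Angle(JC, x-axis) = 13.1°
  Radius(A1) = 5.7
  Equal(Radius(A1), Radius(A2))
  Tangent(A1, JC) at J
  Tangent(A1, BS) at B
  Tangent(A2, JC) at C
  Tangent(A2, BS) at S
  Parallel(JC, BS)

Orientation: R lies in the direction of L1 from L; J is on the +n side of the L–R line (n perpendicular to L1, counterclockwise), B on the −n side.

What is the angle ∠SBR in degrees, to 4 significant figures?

9.829°

The slot axis is L1's direction at 13.1°, so u = (cos 13.1°, sin 13.1°) = (0.9740, 0.2267) and n = (−sin 13.1°, cos 13.1°) = (-0.2267, 0.9740). L is at the origin and R lies 32.9 along u from L, so R = 32.9·u = (32.04, 7.457). Tangency of A1 to both parallel lines with radius 5.7 puts J and B at L ± 5.7·n: J = (-1.292, 5.552), B = (1.292, -5.552). Equal radii place C and S the same way about R: C = R + 5.7·n = (30.75, 13.01), S = R − 5.7·n = (33.34, 1.905). Then cos ∠SBR = BS·BR / (|BS||BR|), giving 9.829°.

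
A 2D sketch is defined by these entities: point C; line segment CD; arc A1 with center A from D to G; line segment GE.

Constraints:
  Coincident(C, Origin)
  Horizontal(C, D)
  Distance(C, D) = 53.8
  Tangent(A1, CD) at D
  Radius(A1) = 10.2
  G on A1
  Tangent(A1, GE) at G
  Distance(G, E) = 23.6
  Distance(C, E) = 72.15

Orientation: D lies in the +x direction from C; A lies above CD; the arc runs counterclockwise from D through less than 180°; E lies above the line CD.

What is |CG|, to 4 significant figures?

64.83

C is at the origin; C and D share the same y with |CD| = 53.8 and D on the +x side, so D = (53.80, 0.000). The tangent condition forces AD to be normal to CD, so A = D + (0, 10.2) = (53.80, 10.20). Since AG ⟂ GE (tangency), |AE| = √(10.2² + 23.6²) = 25.71 regardless of where G sits on A1. So E lies on both circle(C, 72.15) and circle(A, 25.71); the above-CD intersection is E = (63.67, 33.94). G is the foot of the tangent from E: G = (64.00, 10.34).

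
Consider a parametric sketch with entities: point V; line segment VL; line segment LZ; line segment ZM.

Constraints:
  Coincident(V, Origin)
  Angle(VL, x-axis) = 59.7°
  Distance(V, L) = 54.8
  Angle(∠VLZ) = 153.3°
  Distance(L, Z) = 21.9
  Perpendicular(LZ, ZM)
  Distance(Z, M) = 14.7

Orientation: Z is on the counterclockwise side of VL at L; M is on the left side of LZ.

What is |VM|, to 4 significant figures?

71.55

V is at the origin; VL runs at 59.7° with length 54.8, so L = 54.8·(cos 59.7°, sin 59.7°) = (27.65, 47.31). ∠VLZ = 153.3°, so LZ runs at 59.7° + (180° − 153.3°) = 86.40° from the x-axis; with |LZ| = 21.9, Z = L + 21.9·(cos 86.40°, sin 86.40°) = (29.02, 69.17). The perpendicularity gives ZM at right angles to LZ; with |ZM| = 14.7 on the left of LZ, M = Z + 14.7·(-0.9980, 0.06279) = (14.35, 70.09). Then |VM| = |M − V| = 71.55.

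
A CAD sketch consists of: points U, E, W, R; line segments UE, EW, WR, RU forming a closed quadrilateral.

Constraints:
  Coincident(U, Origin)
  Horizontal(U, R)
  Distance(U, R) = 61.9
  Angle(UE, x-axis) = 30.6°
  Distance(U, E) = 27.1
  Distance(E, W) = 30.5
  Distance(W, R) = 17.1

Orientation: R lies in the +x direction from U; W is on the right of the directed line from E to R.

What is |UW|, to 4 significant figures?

46.54

U is at the origin; UR is horizontal with |UR| = 61.9 and R in +x, so R = (61.9, 0). UE runs at 30.6° with |UE| = 27.1, so E = (23.33, 13.80). W is determined by |EW| = 30.5 and |WR| = 17.1 together: it lies at the intersection of circle(E, 30.5) and circle(R, 17.1). With |ER| = 40.97, the foot of the radical line on ER is 28.27 from E and the perpendicular offset is √(30.5² − 28.27²) = 11.45. Taking the right-of-ER solution: W = (46.09, -6.508).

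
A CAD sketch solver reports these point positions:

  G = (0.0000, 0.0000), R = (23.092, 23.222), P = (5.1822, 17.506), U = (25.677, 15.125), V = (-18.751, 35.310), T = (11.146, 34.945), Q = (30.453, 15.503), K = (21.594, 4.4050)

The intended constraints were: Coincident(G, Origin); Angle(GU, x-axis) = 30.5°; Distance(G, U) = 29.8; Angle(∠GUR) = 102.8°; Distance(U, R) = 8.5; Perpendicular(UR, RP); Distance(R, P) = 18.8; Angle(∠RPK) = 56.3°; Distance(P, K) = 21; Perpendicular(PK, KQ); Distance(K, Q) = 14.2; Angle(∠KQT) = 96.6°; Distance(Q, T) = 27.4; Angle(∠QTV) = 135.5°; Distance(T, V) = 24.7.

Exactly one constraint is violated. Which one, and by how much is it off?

Distance(T, V) = 24.7 — off by 5.20.

G = (0.00, 0.00) ✓; GU at 30.50° ✓; |GU| = 29.80 ✓; ∠GUR = 102.8° ✓; |UR| = 8.500 ✓; ∠(UR, RP) = 89.99° ✓; |RP| = 18.80 ✓; ∠RPK = 56.30° ✓; |PK| = 21.00 ✓; ∠(PK, KQ) = 90.00° ✓; |KQ| = 14.20 ✓; ∠KQT = 96.60° ✓; |QT| = 27.40 ✓; ∠QTV = 135.5° ✓; |TV| = 29.90 ✗.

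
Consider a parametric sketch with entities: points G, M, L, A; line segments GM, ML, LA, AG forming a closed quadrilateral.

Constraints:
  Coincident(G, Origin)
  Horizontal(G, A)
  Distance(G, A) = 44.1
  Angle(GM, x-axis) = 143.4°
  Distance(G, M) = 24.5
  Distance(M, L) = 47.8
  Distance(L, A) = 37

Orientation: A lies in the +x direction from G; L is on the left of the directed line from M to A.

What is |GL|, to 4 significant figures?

40.34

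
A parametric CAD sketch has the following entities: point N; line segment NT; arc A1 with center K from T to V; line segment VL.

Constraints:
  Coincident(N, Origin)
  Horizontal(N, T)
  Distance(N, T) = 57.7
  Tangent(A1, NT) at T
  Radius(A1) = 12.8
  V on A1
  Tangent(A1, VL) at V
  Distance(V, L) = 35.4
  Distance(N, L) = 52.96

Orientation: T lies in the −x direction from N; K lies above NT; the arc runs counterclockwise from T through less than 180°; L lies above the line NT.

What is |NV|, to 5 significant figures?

46.476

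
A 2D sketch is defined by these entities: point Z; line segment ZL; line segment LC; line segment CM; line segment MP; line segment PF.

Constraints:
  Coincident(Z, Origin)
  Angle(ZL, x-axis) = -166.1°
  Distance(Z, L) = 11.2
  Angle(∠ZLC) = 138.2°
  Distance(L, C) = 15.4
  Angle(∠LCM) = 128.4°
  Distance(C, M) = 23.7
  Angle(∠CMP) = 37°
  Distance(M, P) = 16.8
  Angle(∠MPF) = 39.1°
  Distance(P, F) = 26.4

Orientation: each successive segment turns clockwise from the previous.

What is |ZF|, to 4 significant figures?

46.42

∠CMP = 37.0° gives MP at -42.50° from the x-axis; with |MP| = 16.8, P = (-16.41, 16.47). ∠MPF = 39.1° gives PF at 176.6° from the x-axis; with |PF| = 26.4, F = (-42.77, 18.03). Then |ZF| = |F − Z| = 46.42.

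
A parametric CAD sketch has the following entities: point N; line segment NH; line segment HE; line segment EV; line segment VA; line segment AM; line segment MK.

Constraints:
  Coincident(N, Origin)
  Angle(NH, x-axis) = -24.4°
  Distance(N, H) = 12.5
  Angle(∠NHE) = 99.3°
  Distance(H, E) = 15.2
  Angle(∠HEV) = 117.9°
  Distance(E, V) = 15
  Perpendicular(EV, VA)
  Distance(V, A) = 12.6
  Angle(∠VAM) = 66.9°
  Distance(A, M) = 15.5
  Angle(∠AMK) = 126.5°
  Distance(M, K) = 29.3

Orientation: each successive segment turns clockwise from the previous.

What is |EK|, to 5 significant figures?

22.800

N is at the origin; NH runs at -24.4° with length 12.5, so H = (11.384, -5.1638). ∠NHE = 99.3° gives HE at -105.10° from the x-axis; with |HE| = 15.2, E = (7.4239, -19.839). ∠HEV = 117.9° gives EV at -167.20° from the x-axis; with |EV| = 15.0, V = (-7.2034, -23.162). EV ⟂ VA, so VA runs at 102.80°; with |VA| = 12.6, A = (-9.9949, -10.875). ∠VAM = 66.9° gives AM at -10.300° from the x-axis; with |AM| = 15.5, M = (5.2553, -13.647). ∠AMK = 126.5° gives MK at -63.800° from the x-axis; with |MK| = 29.3, K = (18.191, -39.936). Then |EK| = |K − E| = 22.800.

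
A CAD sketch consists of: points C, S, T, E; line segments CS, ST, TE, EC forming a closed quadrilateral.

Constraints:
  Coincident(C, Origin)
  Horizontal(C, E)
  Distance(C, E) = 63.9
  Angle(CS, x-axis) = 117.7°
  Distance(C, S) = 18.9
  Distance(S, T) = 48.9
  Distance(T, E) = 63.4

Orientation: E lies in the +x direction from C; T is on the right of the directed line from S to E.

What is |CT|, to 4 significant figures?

30.30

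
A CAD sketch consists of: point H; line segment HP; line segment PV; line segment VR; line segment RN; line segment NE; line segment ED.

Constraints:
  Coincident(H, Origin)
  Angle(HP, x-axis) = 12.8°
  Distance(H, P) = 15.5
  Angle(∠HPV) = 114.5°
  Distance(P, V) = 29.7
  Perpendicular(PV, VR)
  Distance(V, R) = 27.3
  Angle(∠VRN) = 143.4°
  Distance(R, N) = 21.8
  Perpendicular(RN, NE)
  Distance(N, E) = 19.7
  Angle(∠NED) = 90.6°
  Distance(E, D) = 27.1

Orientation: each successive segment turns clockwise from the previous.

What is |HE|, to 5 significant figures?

20.314

H is at the origin; HP runs at 12.8° with length 15.5, so P = (15.115, 3.4340). ∠HPV = 114.5° gives PV at -52.700° from the x-axis; with |PV| = 29.7, V = (33.113, -20.192). The perpendicularity gives VR at right angles to PV, so VR runs at -142.70°; with |VR| = 27.3, R = (11.396, -36.735). ∠VRN = 143.4° gives RN at -179.30° from the x-axis; with |RN| = 21.8, N = (-10.402, -37.001). RN is perpendicular to NE, so NE runs at 90.700°; with |NE| = 19.7, E = (-10.643, -17.303). Then |HE| = |E − H| = 20.314.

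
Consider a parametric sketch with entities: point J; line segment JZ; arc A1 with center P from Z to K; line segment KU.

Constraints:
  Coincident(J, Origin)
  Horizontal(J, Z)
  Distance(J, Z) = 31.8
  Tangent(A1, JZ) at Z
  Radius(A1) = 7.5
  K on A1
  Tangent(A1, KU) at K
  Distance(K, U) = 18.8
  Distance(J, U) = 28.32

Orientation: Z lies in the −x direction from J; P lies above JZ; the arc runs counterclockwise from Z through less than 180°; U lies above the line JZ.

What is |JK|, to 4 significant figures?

25.29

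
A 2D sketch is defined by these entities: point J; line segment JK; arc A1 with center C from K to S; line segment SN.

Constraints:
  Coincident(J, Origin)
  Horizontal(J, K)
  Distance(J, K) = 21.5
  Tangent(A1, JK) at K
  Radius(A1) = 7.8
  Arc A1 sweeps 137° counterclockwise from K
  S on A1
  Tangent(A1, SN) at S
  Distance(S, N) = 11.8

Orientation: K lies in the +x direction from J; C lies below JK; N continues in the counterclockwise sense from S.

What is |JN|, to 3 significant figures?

32.9

J is at the origin; JK is horizontal with |JK| = 21.5 and K on the +x side, so K = (21.5, 0.00). Since A1 is tangent to JK there, CK ⟂ JK, so C = K + (0, -7.8) = (21.5, -7.80). On A1, K sits at bearing 90° from C; a 137° counterclockwise sweep puts S at bearing 227°, so S = C + 7.8·(cos 227°, sin 227°) = (16.2, -13.5). A1 meets SN tangentially, so CS is at right angles to SN, so SN runs along (−sin 227°, cos 227°); with |SN| = 11.8, N = (24.8, -21.6). Then |JN| = |N − J| = 32.9.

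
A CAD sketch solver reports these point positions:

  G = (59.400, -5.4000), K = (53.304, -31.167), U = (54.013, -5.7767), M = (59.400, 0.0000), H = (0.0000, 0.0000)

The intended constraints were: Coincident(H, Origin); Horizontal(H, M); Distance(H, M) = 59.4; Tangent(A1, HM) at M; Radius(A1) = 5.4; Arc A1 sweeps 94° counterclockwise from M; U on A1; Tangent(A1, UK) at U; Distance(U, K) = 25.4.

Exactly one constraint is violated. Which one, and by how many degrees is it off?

Tangent(A1, UK) at U — off by 5.60°.

H = (0.00, 0.00) ✓; H.y = 0.00, M.y = 0.00 ✓; |HM| = 59.40 ✓; ∠(GM, MH) = 90.00° ✓; |GM| = 5.400 ✓; bearing(G→U) − bearing(G→M) = 94.00° ✓; |GU| = 5.400 ✓; ∠(GU, UK) = 95.60° ✗; |UK| = 25.40 ✓.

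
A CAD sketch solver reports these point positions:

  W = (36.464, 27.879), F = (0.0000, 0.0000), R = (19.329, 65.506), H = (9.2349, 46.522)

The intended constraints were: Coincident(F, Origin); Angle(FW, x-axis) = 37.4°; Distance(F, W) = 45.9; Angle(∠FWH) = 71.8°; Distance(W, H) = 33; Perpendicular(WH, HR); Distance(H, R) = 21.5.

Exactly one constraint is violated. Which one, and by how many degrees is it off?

Perpendicular(WH, HR) — off by 6.40°.

F = (0.00, 0.00) ✓; FW at 37.40° ✓; |FW| = 45.90 ✓; ∠FWH = 71.80° ✓; |WH| = 33.00 ✓; ∠(WH, HR) = 83.60° ✗; |HR| = 21.50 ✓.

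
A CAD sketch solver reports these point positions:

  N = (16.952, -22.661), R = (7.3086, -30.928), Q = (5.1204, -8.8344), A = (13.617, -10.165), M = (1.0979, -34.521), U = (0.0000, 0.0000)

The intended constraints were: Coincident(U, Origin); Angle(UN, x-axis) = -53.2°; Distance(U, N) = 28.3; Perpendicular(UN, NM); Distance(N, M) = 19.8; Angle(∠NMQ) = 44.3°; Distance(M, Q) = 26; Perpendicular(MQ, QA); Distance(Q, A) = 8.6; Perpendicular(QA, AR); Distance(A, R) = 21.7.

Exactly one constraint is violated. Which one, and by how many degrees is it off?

Perpendicular(QA, AR) — off by 8.00°.

U = (0.00, 0.00) ✓; UN at -53.20° ✓; |UN| = 28.30 ✓; ∠(UN, NM) = 90.00° ✓; |NM| = 19.80 ✓; ∠NMQ = 44.30° ✓; |MQ| = 26.00 ✓; ∠(MQ, QA) = 90.00° ✓; |QA| = 8.600 ✓; ∠(QA, AR) = 98.00° ✗; |AR| = 21.70 ✓.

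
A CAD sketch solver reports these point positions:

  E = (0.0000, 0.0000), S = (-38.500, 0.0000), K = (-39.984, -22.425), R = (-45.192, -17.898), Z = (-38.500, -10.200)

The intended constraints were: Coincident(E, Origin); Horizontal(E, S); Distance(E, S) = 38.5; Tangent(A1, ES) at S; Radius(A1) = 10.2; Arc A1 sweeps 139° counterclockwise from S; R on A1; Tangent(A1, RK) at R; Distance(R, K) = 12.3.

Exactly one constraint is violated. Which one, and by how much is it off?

Distance(R, K) = 12.3 — off by 5.40.

E = (0.00, 0.00) ✓; E.y = 0.00, S.y = 0.00 ✓; |ES| = 38.50 ✓; ∠(ZS, SE) = 90.00° ✓; |ZS| = 10.20 ✓; bearing(Z→R) − bearing(Z→S) = 139.0° ✓; |ZR| = 10.20 ✓; ∠(ZR, RK) = 90.00° ✓; |RK| = 6.901 ✗.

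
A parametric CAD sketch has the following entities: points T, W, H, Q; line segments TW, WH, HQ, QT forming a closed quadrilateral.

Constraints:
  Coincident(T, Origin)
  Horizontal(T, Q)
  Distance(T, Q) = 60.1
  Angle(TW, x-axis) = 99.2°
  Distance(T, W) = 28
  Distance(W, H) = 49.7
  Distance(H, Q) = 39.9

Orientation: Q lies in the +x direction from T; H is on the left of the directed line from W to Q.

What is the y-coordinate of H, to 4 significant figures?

36.68

T is at the origin; T and Q share the same y with |TQ| = 60.1 and Q in +x, so Q = (60.1, 0). TW runs at 99.2° with |TW| = 28.0, so W = (-4.477, 27.64). H is determined by |WH| = 49.7 and |HQ| = 39.9 together: it lies at the intersection of circle(W, 49.7) and circle(Q, 39.9). With |WQ| = 70.24, the foot of the radical line on WQ is 41.37 from W and the perpendicular offset is √(49.7² − 41.37²) = 27.54. Taking the left-of-WQ solution: H = (44.39, 36.68).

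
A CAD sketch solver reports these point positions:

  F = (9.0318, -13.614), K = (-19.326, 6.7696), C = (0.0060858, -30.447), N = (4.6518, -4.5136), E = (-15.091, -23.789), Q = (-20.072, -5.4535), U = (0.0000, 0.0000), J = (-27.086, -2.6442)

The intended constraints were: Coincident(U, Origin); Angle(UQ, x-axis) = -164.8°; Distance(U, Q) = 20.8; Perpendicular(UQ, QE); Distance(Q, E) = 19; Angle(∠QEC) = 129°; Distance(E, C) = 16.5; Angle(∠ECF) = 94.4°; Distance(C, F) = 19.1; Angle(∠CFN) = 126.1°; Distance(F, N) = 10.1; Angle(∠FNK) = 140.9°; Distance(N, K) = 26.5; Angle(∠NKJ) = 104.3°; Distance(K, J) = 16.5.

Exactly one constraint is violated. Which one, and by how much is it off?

Distance(K, J) = 16.5 — off by 4.30.

U = (0.00, 0.00) ✓; UQ at -164.8° ✓; |UQ| = 20.80 ✓; ∠(UQ, QE) = 90.00° ✓; |QE| = 19.00 ✓; ∠QEC = 129.0° ✓; |EC| = 16.50 ✓; ∠ECF = 94.40° ✓; |CF| = 19.10 ✓; ∠CFN = 126.1° ✓; |FN| = 10.10 ✓; ∠FNK = 140.9° ✓; |NK| = 26.50 ✓; ∠NKJ = 104.3° ✓; |KJ| = 12.20 ✗.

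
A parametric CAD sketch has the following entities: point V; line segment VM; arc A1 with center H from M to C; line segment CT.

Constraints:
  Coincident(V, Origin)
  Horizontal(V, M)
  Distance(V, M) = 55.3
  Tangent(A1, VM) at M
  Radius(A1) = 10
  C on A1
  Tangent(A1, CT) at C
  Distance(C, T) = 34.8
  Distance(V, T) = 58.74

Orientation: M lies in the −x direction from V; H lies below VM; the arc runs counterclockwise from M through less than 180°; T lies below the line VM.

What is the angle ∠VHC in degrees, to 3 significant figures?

149°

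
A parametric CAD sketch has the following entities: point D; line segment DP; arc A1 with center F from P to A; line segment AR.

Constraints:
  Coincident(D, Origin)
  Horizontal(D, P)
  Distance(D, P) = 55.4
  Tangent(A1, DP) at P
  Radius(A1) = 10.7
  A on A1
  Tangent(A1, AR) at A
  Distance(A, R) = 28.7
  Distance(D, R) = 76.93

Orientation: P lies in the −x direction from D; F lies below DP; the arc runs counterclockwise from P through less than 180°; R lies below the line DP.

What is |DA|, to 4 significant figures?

66.96

D is at the origin; D and P share the same y with |DP| = 55.4 and P on the −x side, so P = (-55.40, 0.000). A1 meets DP tangentially, so FP is at right angles to DP, so F = P + (0, -10.7) = (-55.40, -10.70). Since FA ⟂ AR (tangency), |FR| = √(10.7² + 28.7²) = 30.63 regardless of where A sits on A1. So R lies on both circle(D, 76.93) and circle(F, 30.63); the below-DP intersection is R = (-66.07, -39.41). A is the foot of the tangent from R: A = (-66.10, -10.71).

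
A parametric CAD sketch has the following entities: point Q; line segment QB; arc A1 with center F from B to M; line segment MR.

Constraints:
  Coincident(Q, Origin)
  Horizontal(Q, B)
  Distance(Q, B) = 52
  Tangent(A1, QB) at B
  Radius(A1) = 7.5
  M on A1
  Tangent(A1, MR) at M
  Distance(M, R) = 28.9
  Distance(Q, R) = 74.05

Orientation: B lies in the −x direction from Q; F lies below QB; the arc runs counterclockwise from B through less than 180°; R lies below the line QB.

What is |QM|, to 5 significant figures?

59.593

Checks: |FB| = 7.500 ✓; |FM| = 7.500 ✓; ∠(FM, MR) = 90.00° ✓; |MR| = 28.90 ✓; |QR| = 74.05 ✓.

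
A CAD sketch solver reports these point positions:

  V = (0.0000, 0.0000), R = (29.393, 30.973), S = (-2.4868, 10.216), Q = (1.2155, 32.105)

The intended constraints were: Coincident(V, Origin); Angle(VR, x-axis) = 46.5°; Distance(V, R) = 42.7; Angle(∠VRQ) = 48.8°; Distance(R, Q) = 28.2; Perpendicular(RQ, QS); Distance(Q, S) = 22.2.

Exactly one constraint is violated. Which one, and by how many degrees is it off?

Perpendicular(RQ, QS) — off by 7.30°.

V = (0.00, 0.00) ✓; VR at 46.50° ✓; |VR| = 42.70 ✓; ∠VRQ = 48.80° ✓; |RQ| = 28.20 ✓; ∠(RQ, QS) = 82.70° ✗; |QS| = 22.20 ✓.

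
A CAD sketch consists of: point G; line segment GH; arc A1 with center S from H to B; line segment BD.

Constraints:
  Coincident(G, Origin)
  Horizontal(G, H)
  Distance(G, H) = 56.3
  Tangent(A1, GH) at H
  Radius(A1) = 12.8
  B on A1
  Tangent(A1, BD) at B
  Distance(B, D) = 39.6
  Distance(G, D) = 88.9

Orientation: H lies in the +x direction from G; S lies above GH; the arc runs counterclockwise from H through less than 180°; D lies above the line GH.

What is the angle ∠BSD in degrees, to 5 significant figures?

72.087°

G is at the origin; GH is horizontal with |GH| = 56.3 and H on the +x side, so H = (56.300, 0.0000). Tangency of A1 to GH means the radius SH is perpendicular to GH, so S = H + (0, 12.8) = (56.300, 12.800). Since SB ⟂ BD (tangency), |SD| = √(12.8² + 39.6²) = 41.617 regardless of where B sits on A1. So D lies on both circle(G, 88.9) and circle(S, 41.617); the above-GH intersection is D = (72.817, 50.999). B is the foot of the tangent from D: B = (69.042, 11.580).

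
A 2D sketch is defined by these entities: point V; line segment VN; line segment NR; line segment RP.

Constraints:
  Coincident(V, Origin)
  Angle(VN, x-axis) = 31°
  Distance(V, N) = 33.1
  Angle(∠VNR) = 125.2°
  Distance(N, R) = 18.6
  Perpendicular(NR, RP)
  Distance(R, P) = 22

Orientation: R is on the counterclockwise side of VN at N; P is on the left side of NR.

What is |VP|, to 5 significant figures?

38.016

V is at the origin; VN runs at 31.0° with length 33.1, so N = 33.1·(cos 31.0°, sin 31.0°) = (28.372, 17.048). ∠VNR = 125.2°, so NR runs at 31.0° + (180° − 125.2°) = 85.800° from the x-axis; with |NR| = 18.6, R = N + 18.6·(cos 85.800°, sin 85.800°) = (29.734, 35.598). NR is perpendicular to RP; with |RP| = 22.0 on the left of NR, P = R + 22.0·(-0.99731, 0.073238) = (7.7935, 37.209). Then |VP| = |P − V| = 38.016.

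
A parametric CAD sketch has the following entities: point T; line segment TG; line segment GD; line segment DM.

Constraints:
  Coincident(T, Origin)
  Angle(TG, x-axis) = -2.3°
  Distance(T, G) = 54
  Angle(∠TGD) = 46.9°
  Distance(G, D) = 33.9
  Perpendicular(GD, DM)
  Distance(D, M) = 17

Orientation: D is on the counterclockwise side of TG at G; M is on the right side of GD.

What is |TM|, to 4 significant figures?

56.51

∠TGD = 46.9°, so GD runs at -2.3° + (180° − 46.9°) = 130.8° from the x-axis; with |GD| = 33.9, D = G + 33.9·(cos 130.8°, sin 130.8°) = (31.81, 23.50). GD ⟂ DM; with |DM| = 17.0 on the right of GD, M = D + 17.0·(0.7570, 0.6534) = (44.67, 34.60). Then |TM| = |M − T| = 56.51.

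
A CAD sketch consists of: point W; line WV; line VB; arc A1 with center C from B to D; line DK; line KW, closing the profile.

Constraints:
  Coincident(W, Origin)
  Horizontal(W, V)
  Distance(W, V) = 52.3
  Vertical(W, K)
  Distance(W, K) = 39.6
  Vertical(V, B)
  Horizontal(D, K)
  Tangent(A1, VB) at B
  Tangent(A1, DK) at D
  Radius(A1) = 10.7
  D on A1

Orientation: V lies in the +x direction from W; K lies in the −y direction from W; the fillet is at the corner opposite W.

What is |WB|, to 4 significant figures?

59.75

W is at the origin; W and V share the same y with |WV| = 52.3 and V on the +x side, so V = (52.30, 0.000). W and K share the same x with |WK| = 39.6 and K on the −y side, so K = (0.000, -39.60). The virtual corner opposite W is at (52.30, -39.60). Since A1 is tangent to VB there, CB ⟂ VB and since A1 is tangent to DK there, CD ⟂ DK, with radius 10.7, so the center C sits 10.7 in from both sides at C = (41.60, -28.90). That places the tangent points at B = (52.30, -28.90) on VB and D = (41.60, -39.60) on DK. Then |WB| = |B − W| = 59.75.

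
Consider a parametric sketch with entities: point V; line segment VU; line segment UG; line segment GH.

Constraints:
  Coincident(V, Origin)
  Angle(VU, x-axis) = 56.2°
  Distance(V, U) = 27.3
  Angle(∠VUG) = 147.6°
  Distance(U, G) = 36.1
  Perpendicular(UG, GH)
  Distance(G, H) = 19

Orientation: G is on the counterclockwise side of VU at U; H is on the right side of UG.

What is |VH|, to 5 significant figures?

68.041

∠VUG = 147.6°, so UG runs at 56.2° + (180° − 147.6°) = 88.600° from the x-axis; with |UG| = 36.1, G = U + 36.1·(cos 88.600°, sin 88.600°) = (16.069, 58.775). UG is perpendicular to GH; with |GH| = 19.0 on the right of UG, H = G + 19.0·(0.99970, -0.024432) = (35.063, 58.311). Then |VH| = |H − V| = 68.041.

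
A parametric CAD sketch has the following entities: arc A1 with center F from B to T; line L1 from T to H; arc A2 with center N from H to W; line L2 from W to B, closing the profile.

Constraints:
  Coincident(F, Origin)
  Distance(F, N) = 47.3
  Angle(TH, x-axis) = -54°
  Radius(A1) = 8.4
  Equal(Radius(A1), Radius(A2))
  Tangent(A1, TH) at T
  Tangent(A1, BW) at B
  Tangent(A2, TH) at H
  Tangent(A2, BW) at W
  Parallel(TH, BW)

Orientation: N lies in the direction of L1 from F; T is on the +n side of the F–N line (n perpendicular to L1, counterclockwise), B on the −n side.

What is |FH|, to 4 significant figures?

48.04

Tangency of A1 to both parallel lines with radius 8.4 puts T and B at F ± 8.4·n: T = (6.796, 4.937), B = (-6.796, -4.937). Equal radii place H and W the same way about N: H = N + 8.4·n = (34.60, -33.33), W = N − 8.4·n = (21.01, -43.20). Then |FH| = |H − F| = 48.04.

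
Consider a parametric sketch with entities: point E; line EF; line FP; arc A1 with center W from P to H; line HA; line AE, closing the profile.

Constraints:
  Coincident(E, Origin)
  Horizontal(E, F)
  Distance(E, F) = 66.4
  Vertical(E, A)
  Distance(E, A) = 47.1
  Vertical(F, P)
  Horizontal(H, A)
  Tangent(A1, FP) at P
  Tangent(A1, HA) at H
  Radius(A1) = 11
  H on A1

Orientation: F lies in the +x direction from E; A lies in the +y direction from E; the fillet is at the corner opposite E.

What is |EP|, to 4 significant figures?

75.58

The virtual corner opposite E is at (66.40, 47.10). Since A1 is tangent to FP there, WP ⟂ FP and the tangent condition forces WH to be normal to HA, with radius 11.0, so the center W sits 11.0 in from both sides at W = (55.40, 36.10). That places the tangent points at P = (66.40, 36.10) on FP and H = (55.40, 47.10) on HA. Then |EP| = |P − E| = 75.58.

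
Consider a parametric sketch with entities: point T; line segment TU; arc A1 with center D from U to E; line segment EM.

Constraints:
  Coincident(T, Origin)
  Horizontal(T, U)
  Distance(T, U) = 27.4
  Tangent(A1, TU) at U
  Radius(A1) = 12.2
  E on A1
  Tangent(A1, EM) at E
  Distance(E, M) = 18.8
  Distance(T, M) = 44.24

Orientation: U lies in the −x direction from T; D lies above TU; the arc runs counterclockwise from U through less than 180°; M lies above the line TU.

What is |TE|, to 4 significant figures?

25.57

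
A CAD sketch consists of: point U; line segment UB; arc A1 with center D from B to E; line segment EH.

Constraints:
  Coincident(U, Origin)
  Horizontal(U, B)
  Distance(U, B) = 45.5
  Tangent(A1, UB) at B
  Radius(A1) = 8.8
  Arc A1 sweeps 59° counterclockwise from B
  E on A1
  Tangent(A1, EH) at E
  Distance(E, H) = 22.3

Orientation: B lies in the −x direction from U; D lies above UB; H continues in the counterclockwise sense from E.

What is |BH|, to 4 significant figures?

30.15

U is at the origin; U and B share the same y with |UB| = 45.5 and B on the −x side, so B = (-45.50, 0.000). Since A1 is tangent to UB there, DB ⟂ UB, so D = B + (0, 8.8) = (-45.50, 8.800). On A1, B sits at bearing -90° from D; a 59° counterclockwise sweep puts E at bearing -31°, so E = D + 8.8·(cos -31°, sin -31°) = (-37.96, 4.268). Tangency of A1 to EH means the radius DE is perpendicular to EH, so EH runs along (−sin -31°, cos -31°); with |EH| = 22.3, H = (-26.47, 23.38). Then |BH| = |H − B| = 30.15.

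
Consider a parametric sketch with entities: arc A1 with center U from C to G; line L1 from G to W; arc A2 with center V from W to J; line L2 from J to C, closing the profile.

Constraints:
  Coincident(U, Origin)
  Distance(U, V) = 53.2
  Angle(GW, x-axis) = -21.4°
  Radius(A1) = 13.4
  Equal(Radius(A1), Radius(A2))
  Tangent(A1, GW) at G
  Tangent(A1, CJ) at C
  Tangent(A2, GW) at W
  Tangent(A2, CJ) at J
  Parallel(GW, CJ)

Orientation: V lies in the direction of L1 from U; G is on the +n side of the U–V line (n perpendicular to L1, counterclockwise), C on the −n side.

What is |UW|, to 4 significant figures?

54.86

Tangency of A1 to both parallel lines with radius 13.4 puts G and C at U ± 13.4·n: G = (4.889, 12.48), C = (-4.889, -12.48). Equal radii place W and J the same way about V: W = V + 13.4·n = (54.42, -6.935), J = V − 13.4·n = (44.64, -31.89). Then |UW| = |W − U| = 54.86.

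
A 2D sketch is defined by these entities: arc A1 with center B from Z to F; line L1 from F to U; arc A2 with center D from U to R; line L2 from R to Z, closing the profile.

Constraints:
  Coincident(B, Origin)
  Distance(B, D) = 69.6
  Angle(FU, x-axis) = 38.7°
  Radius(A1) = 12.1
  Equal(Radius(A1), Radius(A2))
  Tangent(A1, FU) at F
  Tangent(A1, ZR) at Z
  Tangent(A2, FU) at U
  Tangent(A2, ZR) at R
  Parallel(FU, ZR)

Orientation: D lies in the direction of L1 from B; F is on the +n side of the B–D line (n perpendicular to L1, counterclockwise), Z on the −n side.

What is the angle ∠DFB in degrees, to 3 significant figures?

80.1°

The slot axis is L1's direction at 38.7°, so u = (cos 38.7°, sin 38.7°) = (0.780, 0.625) and n = (−sin 38.7°, cos 38.7°) = (-0.625, 0.780). B is at the origin and D lies 69.6 along u from B, so D = 69.6·u = (54.3, 43.5). Tangency of A1 to both parallel lines with radius 12.1 puts F and Z at B ± 12.1·n: F = (-7.57, 9.44), Z = (7.57, -9.44). Then cos ∠DFB = FD·FB / (|FD||FB|), giving 80.1°.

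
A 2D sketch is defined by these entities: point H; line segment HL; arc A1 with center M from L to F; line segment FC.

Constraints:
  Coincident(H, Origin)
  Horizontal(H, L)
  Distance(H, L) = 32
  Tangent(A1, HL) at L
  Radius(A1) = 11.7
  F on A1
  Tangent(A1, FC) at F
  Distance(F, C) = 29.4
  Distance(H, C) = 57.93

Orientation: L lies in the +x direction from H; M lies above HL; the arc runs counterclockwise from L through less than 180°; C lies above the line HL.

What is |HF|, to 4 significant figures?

45.58

Checks: H = (0.00, 0.00) ✓; |MF| = 11.70 ✓; ∠(MF, FC) = 90.00° ✓; |FC| = 29.40 ✓; |HC| = 57.93 ✓.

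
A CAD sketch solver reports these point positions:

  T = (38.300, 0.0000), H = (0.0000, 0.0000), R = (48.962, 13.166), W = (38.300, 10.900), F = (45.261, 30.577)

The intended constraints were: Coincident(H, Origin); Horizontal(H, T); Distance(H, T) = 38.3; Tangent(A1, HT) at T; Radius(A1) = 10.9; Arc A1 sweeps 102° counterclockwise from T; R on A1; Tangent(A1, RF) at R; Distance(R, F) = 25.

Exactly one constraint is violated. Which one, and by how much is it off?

Distance(R, F) = 25 — off by 7.20.

H = (0.00, 0.00) ✓; H.y = 0.00, T.y = 0.00 ✓; |HT| = 38.30 ✓; ∠(WT, TH) = 90.00° ✓; |WT| = 10.90 ✓; bearing(W→R) − bearing(W→T) = 102.0° ✓; |WR| = 10.90 ✓; ∠(WR, RF) = 90.00° ✓; |RF| = 17.80 ✗.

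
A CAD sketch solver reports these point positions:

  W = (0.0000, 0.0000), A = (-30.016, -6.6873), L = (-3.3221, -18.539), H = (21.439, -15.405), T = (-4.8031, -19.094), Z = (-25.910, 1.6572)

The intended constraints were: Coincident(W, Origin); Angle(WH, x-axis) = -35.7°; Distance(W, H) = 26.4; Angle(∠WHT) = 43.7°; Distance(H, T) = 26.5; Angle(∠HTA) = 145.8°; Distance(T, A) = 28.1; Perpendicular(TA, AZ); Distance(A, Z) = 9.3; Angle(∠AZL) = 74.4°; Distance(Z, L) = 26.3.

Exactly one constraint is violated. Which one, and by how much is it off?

Distance(Z, L) = 26.3 — off by 4.00.

W = (0.00, 0.00) ✓; WH at -35.70° ✓; |WH| = 26.40 ✓; ∠WHT = 43.70° ✓; |HT| = 26.50 ✓; ∠HTA = 145.8° ✓; |TA| = 28.10 ✓; ∠(TA, AZ) = 90.00° ✓; |AZ| = 9.300 ✓; ∠AZL = 74.40° ✓; |ZL| = 30.30 ✗.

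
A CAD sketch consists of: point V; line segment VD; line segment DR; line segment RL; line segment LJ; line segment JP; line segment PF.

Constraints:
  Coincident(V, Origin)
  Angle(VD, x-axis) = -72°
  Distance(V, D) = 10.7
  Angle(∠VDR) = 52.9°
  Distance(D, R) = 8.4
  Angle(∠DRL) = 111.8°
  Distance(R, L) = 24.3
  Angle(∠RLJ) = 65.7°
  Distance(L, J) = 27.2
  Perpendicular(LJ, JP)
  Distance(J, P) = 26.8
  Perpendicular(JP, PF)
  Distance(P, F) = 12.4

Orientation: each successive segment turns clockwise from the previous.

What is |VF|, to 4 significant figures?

13.65

The perpendicularity gives JP at right angles to LJ, so JP runs at -111.6°; with |JP| = 26.8, P = (9.648, -18.09). JP is perpendicular to PF, so PF runs at 158.4°; with |PF| = 12.4, F = (-1.881, -13.52). Then |VF| = |F − V| = 13.65.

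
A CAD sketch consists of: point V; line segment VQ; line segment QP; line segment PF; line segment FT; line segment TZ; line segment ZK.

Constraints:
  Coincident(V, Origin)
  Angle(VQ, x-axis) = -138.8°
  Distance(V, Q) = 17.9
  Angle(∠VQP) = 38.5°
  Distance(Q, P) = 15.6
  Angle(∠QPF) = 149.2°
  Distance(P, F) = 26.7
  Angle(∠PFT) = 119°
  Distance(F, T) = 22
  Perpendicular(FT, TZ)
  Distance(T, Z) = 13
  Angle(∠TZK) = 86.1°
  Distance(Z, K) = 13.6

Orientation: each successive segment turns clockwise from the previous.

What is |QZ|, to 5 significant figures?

43.130

∠PFT = 119.0° gives FT at -12.100° from the x-axis; with |FT| = 22.0, T = (28.384, 19.067). FT ⟂ TZ, so TZ runs at -102.10°; with |TZ| = 13.0, Z = (25.659, 6.3554). Then |QZ| = |Z − Q| = 43.130.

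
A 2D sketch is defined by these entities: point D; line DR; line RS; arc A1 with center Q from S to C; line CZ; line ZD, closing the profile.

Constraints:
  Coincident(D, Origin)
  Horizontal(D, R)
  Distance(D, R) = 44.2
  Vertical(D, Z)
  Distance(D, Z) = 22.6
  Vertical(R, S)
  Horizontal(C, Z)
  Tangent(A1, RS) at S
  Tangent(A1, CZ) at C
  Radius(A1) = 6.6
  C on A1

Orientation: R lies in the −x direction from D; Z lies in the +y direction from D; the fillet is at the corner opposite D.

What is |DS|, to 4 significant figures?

47.01

The virtual corner opposite D is at (-44.20, 22.60). Tangency of A1 to RS means the radius QS is perpendicular to RS and the tangent condition forces QC to be normal to CZ, with radius 6.6, so the center Q sits 6.6 in from both sides at Q = (-37.60, 16.00). That places the tangent points at S = (-44.20, 16.00) on RS and C = (-37.60, 22.60) on CZ. Then |DS| = |S − D| = 47.01.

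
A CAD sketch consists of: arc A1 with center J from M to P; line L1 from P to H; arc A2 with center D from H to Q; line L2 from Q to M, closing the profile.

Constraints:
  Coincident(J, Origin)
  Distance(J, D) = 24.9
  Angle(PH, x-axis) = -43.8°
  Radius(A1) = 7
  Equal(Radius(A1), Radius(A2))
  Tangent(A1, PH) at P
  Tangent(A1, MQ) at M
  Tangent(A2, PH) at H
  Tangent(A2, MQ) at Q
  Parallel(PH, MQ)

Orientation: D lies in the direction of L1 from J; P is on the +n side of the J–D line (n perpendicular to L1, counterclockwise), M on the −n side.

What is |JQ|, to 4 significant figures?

25.87

Tangency of A1 to both parallel lines with radius 7.0 puts P and M at J ± 7.0·n: P = (4.845, 5.052), M = (-4.845, -5.052). Equal radii place H and Q the same way about D: H = D + 7.0·n = (22.82, -12.18), Q = D − 7.0·n = (13.13, -22.29). Then |JQ| = |Q − J| = 25.87.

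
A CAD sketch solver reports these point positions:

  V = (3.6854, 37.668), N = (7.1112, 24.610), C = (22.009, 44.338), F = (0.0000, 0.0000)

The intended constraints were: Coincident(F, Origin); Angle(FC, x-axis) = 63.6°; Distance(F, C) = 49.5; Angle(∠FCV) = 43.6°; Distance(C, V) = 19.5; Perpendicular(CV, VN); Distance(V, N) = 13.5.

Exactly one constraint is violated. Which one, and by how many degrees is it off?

Perpendicular(CV, VN) — off by 5.30°.

F = (0.00, 0.00) ✓; FC at 63.60° ✓; |FC| = 49.50 ✓; ∠FCV = 43.60° ✓; |CV| = 19.50 ✓; ∠(CV, VN) = 84.70° ✗; |VN| = 13.50 ✓.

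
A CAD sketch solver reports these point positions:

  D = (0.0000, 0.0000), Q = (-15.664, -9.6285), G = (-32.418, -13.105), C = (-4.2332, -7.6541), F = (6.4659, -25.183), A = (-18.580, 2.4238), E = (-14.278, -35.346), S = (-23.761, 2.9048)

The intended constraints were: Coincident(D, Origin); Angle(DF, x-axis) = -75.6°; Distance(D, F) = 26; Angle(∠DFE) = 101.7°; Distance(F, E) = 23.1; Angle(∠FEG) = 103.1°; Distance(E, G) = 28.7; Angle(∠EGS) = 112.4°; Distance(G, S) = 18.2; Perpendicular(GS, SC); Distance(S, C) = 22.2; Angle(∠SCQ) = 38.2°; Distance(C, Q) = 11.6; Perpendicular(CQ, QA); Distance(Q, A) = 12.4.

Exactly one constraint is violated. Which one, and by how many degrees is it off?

Perpendicular(CQ, QA) — off by 3.80°.

D = (0.00, 0.00) ✓; DF at -75.60° ✓; |DF| = 26.00 ✓; ∠DFE = 101.7° ✓; |FE| = 23.10 ✓; ∠FEG = 103.1° ✓; |EG| = 28.70 ✓; ∠EGS = 112.4° ✓; |GS| = 18.20 ✓; ∠(GS, SC) = 90.00° ✓; |SC| = 22.20 ✓; ∠SCQ = 38.20° ✓; |CQ| = 11.60 ✓; ∠(CQ, QA) = 86.20° ✗; |QA| = 12.40 ✓.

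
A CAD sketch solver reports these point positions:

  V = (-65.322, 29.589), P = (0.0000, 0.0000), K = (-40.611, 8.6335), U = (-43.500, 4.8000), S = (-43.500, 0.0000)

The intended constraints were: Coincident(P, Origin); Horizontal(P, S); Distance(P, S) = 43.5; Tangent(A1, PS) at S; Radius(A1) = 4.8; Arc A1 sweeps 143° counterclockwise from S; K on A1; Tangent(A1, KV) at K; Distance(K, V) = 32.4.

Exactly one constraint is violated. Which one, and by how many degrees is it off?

Tangent(A1, KV) at K — off by 3.30°.

P = (0.00, 0.00) ✓; P.y = 0.00, S.y = 0.00 ✓; |PS| = 43.50 ✓; ∠(US, SP) = 90.00° ✓; |US| = 4.800 ✓; bearing(U→K) − bearing(U→S) = 143.0° ✓; |UK| = 4.800 ✓; ∠(UK, KV) = 93.30° ✗; |KV| = 32.40 ✓.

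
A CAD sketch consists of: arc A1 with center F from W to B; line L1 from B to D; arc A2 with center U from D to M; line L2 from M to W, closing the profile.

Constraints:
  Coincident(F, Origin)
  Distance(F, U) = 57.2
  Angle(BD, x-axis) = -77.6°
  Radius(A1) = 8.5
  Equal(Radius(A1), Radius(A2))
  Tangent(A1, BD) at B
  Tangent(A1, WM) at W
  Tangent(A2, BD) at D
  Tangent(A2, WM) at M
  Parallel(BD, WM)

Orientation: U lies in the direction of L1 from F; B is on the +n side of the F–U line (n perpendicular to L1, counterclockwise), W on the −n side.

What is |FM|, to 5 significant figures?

57.828

The slot axis is L1's direction at -77.6°, so u = (cos -77.6°, sin -77.6°) = (0.21474, -0.97667) and n = (−sin -77.6°, cos -77.6°) = (0.97667, 0.21474). F is at the origin and U lies 57.2 along u from F, so U = 57.2·u = (12.283, -55.866). Tangency of A1 to both parallel lines with radius 8.5 puts B and W at F ± 8.5·n: B = (8.3017, 1.8253), W = (-8.3017, -1.8253). Equal radii place D and M the same way about U: D = U + 8.5·n = (20.585, -54.040), M = U − 8.5·n = (3.9811, -57.691). Then |FM| = |M − F| = 57.828.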